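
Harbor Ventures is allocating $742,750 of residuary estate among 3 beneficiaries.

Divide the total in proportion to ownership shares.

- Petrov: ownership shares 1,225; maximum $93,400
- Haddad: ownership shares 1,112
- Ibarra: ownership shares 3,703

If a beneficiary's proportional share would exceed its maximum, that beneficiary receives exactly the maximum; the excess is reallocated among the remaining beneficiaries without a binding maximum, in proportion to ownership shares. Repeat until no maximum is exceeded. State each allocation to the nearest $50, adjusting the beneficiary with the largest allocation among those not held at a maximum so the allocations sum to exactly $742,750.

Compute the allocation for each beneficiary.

Combined ownership shares = 6,040.
Unconstrained shares: Petrov 150,640.52; Haddad 136,744.70; Ibarra 455,364.78.
Held at cap: Petrov ($93,400); remaining pool $649,350 reallocated over remaining ownership shares 4,815.
Redistributed shares: Haddad 149,964.11 → $149,950; Ibarra 499,385.89 → $499,400.

Petrov: $93,400; Haddad: $149,950; Ibarra: $499,400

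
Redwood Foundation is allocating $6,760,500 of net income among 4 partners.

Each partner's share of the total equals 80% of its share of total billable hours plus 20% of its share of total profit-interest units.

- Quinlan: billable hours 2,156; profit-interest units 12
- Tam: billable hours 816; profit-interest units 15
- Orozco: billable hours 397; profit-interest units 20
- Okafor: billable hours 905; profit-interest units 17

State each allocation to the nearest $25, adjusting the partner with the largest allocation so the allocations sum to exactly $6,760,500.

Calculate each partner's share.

Quinlan: $2,981,775 | Tam: $1,349,475 | Orozco: $924,900 | Okafor: $1,504,350

Totals — billable hours 4,274, profit-interest units 64.
Composite weights (80% billable hours + 20% profit-interest units): Quinlan 0.4411; Tam 0.1996; Orozco 0.1368; Okafor 0.2225.
Unrounded shares: Quinlan 2,981,761.71; Tam 1,349,480.19; Orozco 924,902.52; Okafor 1,504,355.59.
Rounded to nearest $25: Quinlan $2,981,750; Tam $1,349,475; Orozco $924,900; Okafor $1,504,350. Sum = $6,760,475.
Difference $6,760,500 − $6,760,475 = +$25 applied to largest allocation (Quinlan): Quinlan becomes $2,981,775.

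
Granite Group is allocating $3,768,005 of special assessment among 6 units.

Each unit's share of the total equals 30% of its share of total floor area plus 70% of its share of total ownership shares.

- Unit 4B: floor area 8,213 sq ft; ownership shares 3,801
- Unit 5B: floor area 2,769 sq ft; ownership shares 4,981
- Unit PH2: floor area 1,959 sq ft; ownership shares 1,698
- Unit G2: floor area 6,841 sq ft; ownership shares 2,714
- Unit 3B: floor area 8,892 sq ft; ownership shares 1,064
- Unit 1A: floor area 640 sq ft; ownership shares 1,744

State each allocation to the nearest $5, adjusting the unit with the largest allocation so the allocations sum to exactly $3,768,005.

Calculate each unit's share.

Unit 4B: $943,225 | Unit 5B: $927,795 | Unit PH2: $355,425 | Unit G2: $711,150 | Unit 3B: $518,270 | Unit 1A: $312,140

Floor area total 29,314; ownership shares total 16,002.
Composite weights (30% floor area + 70% ownership shares): Unit 4B 0.2503; Unit 5B 0.2462; Unit PH2 0.0943; Unit G2 0.1887; Unit 3B 0.1375; Unit 1A 0.0828.
Pro-rata amounts: Unit 4B 943,225.68; Unit 5B 927,794.02; Unit PH2 355,423.31; Unit G2 711,149.06; Unit 3B 518,270.51; Unit 1A 312,142.42.
Rounded to nearest $5: Unit 4B $943,225; Unit 5B $927,795; Unit PH2 $355,425; Unit G2 $711,150; Unit 3B $518,270; Unit 1A $312,140. Sum = $3,768,005.
Sum already equals the total — no adjustment.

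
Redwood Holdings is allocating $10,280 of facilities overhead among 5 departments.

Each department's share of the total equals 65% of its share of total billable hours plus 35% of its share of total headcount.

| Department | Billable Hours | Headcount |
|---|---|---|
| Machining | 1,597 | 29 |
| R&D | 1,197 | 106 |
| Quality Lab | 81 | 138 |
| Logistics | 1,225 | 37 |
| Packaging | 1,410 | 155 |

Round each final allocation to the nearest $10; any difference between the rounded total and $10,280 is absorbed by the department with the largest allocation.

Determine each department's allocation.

Machining: $2,160 | R&D: $2,270 | Quality Lab: $1,170 | Logistics: $1,770 | Packaging: $2,910

Totals — billable hours 5,510, headcount 465.
Composite weights (65% billable hours + 35% headcount): Machining 0.2102; R&D 0.2210; Quality Lab 0.1134; Logistics 0.1724; Packaging 0.2830.
Unrounded shares: Machining 2,161.08; R&D 2,271.80; Quality Lab 1,166.02; Logistics 1,771.86; Packaging 2,909.25.
After rounding ($10): Machining $2,160; R&D $2,270; Quality Lab $1,170; Logistics $1,770; Packaging $2,910. Sum = $10,280.
No rounding difference to absorb.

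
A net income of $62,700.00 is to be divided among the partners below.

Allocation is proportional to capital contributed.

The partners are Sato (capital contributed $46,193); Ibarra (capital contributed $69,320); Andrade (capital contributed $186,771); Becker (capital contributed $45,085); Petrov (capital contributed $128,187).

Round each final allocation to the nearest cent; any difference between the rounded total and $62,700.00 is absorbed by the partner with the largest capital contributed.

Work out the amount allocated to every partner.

Sato: $6,090.35; Ibarra: $9,139.54; Andrade: $24,624.95; Becker: $5,944.26; Petrov: $16,900.90

Combined capital contributed = 46,193 + 69,320 + 186,771 + 45,085 + 128,187 = 475,556.
Unrounded shares: Sato 6,090.3471; Ibarra 9,139.5419; Andrade 24,624.9479; Becker 5,944.2621; Petrov 16,900.9011.
After rounding (cent): Sato $6,090.35; Ibarra $9,139.54; Andrade $24,624.95; Becker $5,944.26; Petrov $16,900.90. Sum = $62,700.00.
No rounding difference to absorb.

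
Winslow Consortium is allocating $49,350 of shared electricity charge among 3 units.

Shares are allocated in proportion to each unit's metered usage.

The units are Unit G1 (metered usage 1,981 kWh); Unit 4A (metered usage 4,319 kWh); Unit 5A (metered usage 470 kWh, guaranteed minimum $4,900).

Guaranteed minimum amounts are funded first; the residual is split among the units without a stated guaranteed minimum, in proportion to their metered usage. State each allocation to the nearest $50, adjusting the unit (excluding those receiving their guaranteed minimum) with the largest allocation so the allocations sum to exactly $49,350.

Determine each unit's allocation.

Minimums first: Unit 5A $4,900. Residual $44,450.
Residual split over remaining metered usage 6,300: Unit G1 13,977.06 → $14,000; Unit 4A 30,472.94 → $30,450.

Unit G1: $14,000; Unit 4A: $30,450; Unit 5A: $4,900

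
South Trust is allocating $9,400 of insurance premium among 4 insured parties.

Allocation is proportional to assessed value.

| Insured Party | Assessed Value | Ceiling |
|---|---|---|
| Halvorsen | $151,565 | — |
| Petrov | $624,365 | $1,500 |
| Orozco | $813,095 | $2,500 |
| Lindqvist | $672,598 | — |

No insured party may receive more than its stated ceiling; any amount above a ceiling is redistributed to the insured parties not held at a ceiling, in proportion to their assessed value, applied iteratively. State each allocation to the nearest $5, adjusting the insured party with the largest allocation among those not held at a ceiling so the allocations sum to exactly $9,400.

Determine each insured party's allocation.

Halvorsen: $995 | Petrov: $1,500 | Orozco: $2,500 | Lindqvist: $4,405

Assessed value total: 2,261,623.
Proportional shares (ignoring caps): Halvorsen 629.95; Petrov 2,595.05; Orozco 3,379.47; Lindqvist 2,795.52.
Held at cap: Petrov ($1,500), Orozco ($2,500); residual $5,400 reallocated over remaining assessed value 824,163.
Redistributed shares: Halvorsen 993.07 → $995; Lindqvist 4,406.93 → $4,405.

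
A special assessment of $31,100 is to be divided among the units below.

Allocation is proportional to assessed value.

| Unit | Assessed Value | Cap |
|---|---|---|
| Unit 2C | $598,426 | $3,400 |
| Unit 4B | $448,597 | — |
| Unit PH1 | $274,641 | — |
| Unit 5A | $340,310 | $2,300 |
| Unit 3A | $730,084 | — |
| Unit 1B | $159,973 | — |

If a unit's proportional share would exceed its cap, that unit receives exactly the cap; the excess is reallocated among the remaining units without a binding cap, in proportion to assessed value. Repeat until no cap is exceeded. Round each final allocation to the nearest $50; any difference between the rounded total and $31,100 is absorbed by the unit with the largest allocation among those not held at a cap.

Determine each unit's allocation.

Unit 2C: $3,400 · Unit 4B: $7,050 · Unit PH1: $4,300 · Unit 5A: $2,300 · Unit 3A: $11,550 · Unit 1B: $2,500

Total assessed value = 2,552,031.
Unconstrained shares: Unit 2C 7,292.64; Unit 4B 5,466.77; Unit PH1 3,346.88; Unit 5A 4,147.14; Unit 3A 8,897.08; Unit 1B 1,949.49.
Cap binds for Unit 2C ($3,400), Unit 5A ($2,300); balance $25,400 reallocated over remaining assessed value 1,613,295.
Remaining shares: Unit 4B 7,062.79 → $7,050; Unit PH1 4,324.00 → $4,300; Unit 3A 11,494.57 → $11,500; Unit 1B 2,518.64 → $2,500.
Rounding difference +$50 applied to Unit 3A → $11,550.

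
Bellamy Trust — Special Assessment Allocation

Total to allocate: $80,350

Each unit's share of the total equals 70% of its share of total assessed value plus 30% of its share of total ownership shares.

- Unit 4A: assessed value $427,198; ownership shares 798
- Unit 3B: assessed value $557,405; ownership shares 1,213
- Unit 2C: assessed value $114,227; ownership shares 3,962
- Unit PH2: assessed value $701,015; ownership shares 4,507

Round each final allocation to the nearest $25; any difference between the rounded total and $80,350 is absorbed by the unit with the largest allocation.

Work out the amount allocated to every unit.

Unit 4A: $15,175 · Unit 3B: $20,200 · Unit 2C: $12,675 · Unit PH2: $32,300

Totals — assessed value 1,799,845, ownership shares 10,480.
Composite weights (70% assessed value + 30% ownership shares): Unit 4A 0.1890; Unit 3B 0.2515; Unit 2C 0.1578; Unit PH2 0.4017.
Pro-rata amounts: Unit 4A 15,185.38; Unit 3B 20,208.87; Unit 2C 12,682.56; Unit PH2 32,273.19.
Rounded to nearest $25: Unit 4A $15,175; Unit 3B $20,200; Unit 2C $12,675; Unit PH2 $32,275. Sum = $80,325.
Difference $80,350 − $80,325 = +$25 applied to largest allocation (Unit PH2): Unit PH2 becomes $32,300.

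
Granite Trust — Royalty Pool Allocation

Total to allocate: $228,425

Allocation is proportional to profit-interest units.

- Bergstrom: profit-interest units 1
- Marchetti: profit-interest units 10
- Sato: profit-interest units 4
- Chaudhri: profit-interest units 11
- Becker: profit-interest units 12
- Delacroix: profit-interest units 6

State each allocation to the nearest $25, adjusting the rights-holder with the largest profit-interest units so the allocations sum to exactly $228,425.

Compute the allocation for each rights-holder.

Sum of profit-interest units: 1 + 10 + 4 + 11 + 12 + 6 = 44.
Raw shares: Bergstrom 5,191.48; Marchetti 51,914.77; Sato 20,765.91; Chaudhri 57,106.25; Becker 62,297.73; Delacroix 31,148.86.
After rounding ($25): Bergstrom $5,200; Marchetti $51,925; Sato $20,775; Chaudhri $57,100; Becker $62,300; Delacroix $31,150. Sum = $228,450.
Difference $228,425 − $228,450 = −$25 applied to largest profit-interest units (Becker): Becker becomes $62,275.

Bergstrom: $5,200 · Marchetti: $51,925 · Sato: $20,775 · Chaudhri: $57,100 · Becker: $62,275 · Delacroix: $31,150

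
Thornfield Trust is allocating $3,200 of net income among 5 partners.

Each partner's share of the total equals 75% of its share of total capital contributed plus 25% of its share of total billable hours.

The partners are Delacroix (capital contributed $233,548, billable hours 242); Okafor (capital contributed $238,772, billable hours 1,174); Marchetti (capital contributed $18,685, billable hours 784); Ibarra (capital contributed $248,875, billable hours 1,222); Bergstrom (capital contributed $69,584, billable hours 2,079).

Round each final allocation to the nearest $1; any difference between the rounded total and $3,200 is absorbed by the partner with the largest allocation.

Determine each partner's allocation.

Totals — capital contributed 809,464, billable hours 5,501.
Composite weights (75% capital contributed + 25% billable hours): Delacroix 0.2274; Okafor 0.2746; Marchetti 0.0529; Ibarra 0.2861; Bergstrom 0.1590.
Pro-rata amounts: Delacroix 727.65; Okafor 878.67; Marchetti 169.42; Ibarra 915.61; Bergstrom 508.66.
After rounding ($1): Delacroix $728; Okafor $879; Marchetti $169; Ibarra $916; Bergstrom $509. Sum = $3,201.
Difference $3,200 − $3,201 = −$1 applied to largest allocation (Ibarra): Ibarra becomes $915.

Delacroix: $728 | Okafor: $879 | Marchetti: $169 | Ibarra: $915 | Bergstrom: $509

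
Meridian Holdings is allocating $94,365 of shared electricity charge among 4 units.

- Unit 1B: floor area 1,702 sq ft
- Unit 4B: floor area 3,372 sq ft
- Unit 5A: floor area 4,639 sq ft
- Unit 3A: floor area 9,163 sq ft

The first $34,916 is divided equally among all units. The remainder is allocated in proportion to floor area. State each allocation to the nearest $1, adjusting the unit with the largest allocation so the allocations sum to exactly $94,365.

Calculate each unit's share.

$34,916 shared equally gives $8,729 per unit.
Remainder $59,449 by floor area (total 18,876): Unit 1B 5,360.36 → $5,360; Unit 4B 10,619.94 → $10,620; Unit 5A 14,610.29 → $14,610; Unit 3A 28,858.40 → $28,858.
Rounding difference +$1 on remainder applied to Unit 3A.
Totals: Unit 1B $8,729 + $5,360 = $14,089; Unit 4B $8,729 + $10,620 = $19,349; Unit 5A $8,729 + $14,610 = $23,339; Unit 3A $8,729 + $28,859 = $37,588.

Unit 1B: $14,089 · Unit 4B: $19,349 · Unit 5A: $23,339 · Unit 3A: $37,588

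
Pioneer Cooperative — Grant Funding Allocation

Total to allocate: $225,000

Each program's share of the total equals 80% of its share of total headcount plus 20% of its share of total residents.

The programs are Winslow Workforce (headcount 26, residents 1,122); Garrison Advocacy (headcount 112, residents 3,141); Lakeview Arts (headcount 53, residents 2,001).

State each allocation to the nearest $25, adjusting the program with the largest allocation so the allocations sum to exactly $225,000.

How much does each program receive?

Winslow Workforce: $32,575 | Garrison Advocacy: $128,100 | Lakeview Arts: $64,325

Totals — headcount 191, residents 6,264.
Blended shares (80% headcount + 20% residents): Winslow Workforce 0.1447; Garrison Advocacy 0.5694; Lakeview Arts 0.2859.
Raw shares: Winslow Workforce 32,562.96; Garrison Advocacy 128,114.39; Lakeview Arts 64,322.64.
At nearest $25: Winslow Workforce $32,575; Garrison Advocacy $128,125; Lakeview Arts $64,325. Sum = $225,025.
Difference $225,000 − $225,025 = −$25 applied to largest allocation (Garrison Advocacy): Garrison Advocacy becomes $128,100.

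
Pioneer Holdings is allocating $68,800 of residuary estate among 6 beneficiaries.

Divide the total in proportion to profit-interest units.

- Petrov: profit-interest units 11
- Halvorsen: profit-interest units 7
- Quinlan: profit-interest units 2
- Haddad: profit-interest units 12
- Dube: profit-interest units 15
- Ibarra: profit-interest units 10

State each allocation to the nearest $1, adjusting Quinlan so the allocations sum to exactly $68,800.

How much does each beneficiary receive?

Sum of profit-interest units: 57.
Raw shares: Petrov 11/57 × $68,800 = 13,277.19; Halvorsen 7/57 × $68,800 = 8,449.12; Quinlan 2/57 × $68,800 = 2,414.04; Haddad 12/57 × $68,800 = 14,484.21; Dube 15/57 × $68,800 = 18,105.26; Ibarra 10/57 × $68,800 = 12,070.18.
After rounding ($1): Petrov $13,277; Halvorsen $8,449; Quinlan $2,414; Haddad $14,484; Dube $18,105; Ibarra $12,070. Sum = $68,799.
Difference $68,800 − $68,799 = +$1 applied to Quinlan: Quinlan becomes $2,415.

Petrov: $13,277 · Halvorsen: $8,449 · Quinlan: $2,415 · Haddad: $14,484 · Dube: $18,105 · Ibarra: $12,070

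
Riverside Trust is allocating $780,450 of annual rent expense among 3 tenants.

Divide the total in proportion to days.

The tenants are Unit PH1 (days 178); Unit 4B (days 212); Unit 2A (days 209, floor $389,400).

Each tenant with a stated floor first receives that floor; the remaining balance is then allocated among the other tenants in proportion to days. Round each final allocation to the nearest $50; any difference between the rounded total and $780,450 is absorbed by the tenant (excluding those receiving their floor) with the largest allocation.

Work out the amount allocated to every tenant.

Unit PH1: $178,500; Unit 4B: $212,550; Unit 2A: $389,400

Minimums first: Unit 2A $389,400. Balance $391,050.
Balance split over remaining days 390: Unit PH1 178,479.23 → $178,500; Unit 4B 212,570.77 → $212,550.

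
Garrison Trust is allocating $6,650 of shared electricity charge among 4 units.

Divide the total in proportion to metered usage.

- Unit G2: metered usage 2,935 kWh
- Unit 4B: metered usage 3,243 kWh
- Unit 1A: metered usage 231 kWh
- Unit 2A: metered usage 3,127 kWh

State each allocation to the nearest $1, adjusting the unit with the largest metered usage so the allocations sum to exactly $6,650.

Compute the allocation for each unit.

Metered usage total: 9,536.
Raw shares: Unit G2 2,935/9,536 × $6,650 = 2,046.74; Unit 4B 3,243/9,536 × $6,650 = 2,261.53; Unit 1A 231/9,536 × $6,650 = 161.09; Unit 2A 3,127/9,536 × $6,650 = 2,180.64.
At nearest $1: Unit G2 $2,047; Unit 4B $2,262; Unit 1A $161; Unit 2A $2,181. Sum = $6,651.
Difference $6,650 − $6,651 = −$1 applied to largest metered usage (Unit 4B): Unit 4B becomes $2,261.

Unit G2: $2,047 · Unit 4B: $2,261 · Unit 1A: $161 · Unit 2A: $2,181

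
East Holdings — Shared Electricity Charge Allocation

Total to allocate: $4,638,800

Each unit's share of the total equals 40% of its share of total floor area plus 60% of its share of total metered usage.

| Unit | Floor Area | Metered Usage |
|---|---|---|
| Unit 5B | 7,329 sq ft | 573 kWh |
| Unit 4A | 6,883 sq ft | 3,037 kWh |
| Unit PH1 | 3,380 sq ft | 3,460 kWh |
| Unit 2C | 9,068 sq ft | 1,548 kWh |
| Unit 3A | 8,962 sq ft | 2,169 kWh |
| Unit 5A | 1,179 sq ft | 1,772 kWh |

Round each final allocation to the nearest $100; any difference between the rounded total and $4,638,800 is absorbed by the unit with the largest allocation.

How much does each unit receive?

Floor area total 36,801; metered usage total 12,559.
Composite weights (40% floor area + 60% metered usage): Unit 5B 0.1070; Unit 4A 0.2199; Unit PH1 0.2020; Unit 2C 0.1725; Unit 3A 0.2010; Unit 5A 0.0975.
Pro-rata amounts: Unit 5B 496,517.06; Unit 4A 1,020,092.32; Unit PH1 937,213.49; Unit 2C 800,274.05; Unit 3A 932,553.26; Unit 5A 452,149.82.
Rounded to nearest $100: Unit 5B $496,500; Unit 4A $1,020,100; Unit PH1 $937,200; Unit 2C $800,300; Unit 3A $932,600; Unit 5A $452,100. Sum = $4,638,800.
Rounded total matches; no reconciliation needed.

Unit 5B: $496,500 | Unit 4A: $1,020,100 | Unit PH1: $937,200 | Unit 2C: $800,300 | Unit 3A: $932,600 | Unit 5A: $452,100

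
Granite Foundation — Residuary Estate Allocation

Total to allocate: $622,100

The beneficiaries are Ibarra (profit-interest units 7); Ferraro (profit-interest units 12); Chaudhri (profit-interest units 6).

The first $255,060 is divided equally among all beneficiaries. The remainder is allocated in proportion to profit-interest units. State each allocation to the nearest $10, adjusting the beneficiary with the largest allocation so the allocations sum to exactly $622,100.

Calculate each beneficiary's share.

Ibarra: $187,790 | Ferraro: $261,200 | Chaudhri: $173,110

First tranche $255,060 split equally: $85,020 each.
Remainder $367,040 by profit-interest units (total 25): Ibarra 102,771.20 → $102,770; Ferraro 176,179.20 → $176,180; Chaudhri 88,089.60 → $88,090.
Totals: Ibarra $85,020 + $102,770 = $187,790; Ferraro $85,020 + $176,180 = $261,200; Chaudhri $85,020 + $88,090 = $173,110.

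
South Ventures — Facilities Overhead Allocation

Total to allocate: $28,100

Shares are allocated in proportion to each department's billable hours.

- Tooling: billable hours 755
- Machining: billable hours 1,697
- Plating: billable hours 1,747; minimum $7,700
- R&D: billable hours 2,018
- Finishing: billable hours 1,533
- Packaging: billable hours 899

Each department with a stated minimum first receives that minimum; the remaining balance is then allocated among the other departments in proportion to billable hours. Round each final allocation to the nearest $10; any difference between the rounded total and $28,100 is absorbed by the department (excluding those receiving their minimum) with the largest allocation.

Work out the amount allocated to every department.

Tooling: $2,230 · Machining: $5,020 · Plating: $7,700 · R&D: $5,960 · Finishing: $4,530 · Packaging: $2,660

Minimums first: Plating $7,700. Residual $20,400.
Residual split over remaining billable hours 6,902: Tooling 2,231.53 → $2,230; Machining 5,015.76 → $5,020; R&D 5,964.53 → $5,960; Finishing 4,531.03 → $4,530; Packaging 2,657.14 → $2,660.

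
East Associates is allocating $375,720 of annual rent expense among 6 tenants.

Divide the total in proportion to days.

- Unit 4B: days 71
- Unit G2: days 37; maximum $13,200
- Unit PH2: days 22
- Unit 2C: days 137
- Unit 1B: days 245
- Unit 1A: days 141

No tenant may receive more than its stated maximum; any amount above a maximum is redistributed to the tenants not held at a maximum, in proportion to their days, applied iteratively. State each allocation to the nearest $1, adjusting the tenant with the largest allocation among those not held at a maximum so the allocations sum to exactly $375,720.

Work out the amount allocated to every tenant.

Unit 4B: $41,784 | Unit G2: $13,200 | Unit PH2: $12,947 | Unit 2C: $80,625 | Unit 1B: $144,185 | Unit 1A: $82,979

Combined days = 653.
Pro-rata shares before constraints: Unit 4B 40,851.64; Unit G2 21,288.88; Unit PH2 12,658.25; Unit 2C 78,826.40; Unit 1B 140,966.92; Unit 1A 81,127.90.
Cap binds for Unit G2 ($13,200); residual $362,520 reallocated over remaining days 616.
Remaining shares: Unit 4B 41,783.96 → $41,784; Unit PH2 12,947.14 → $12,947; Unit 2C 80,625.39 → $80,625; Unit 1B 144,184.09 → $144,184; Unit 1A 82,979.42 → $82,979.
Rounding difference +$1 applied to Unit 1B → $144,185.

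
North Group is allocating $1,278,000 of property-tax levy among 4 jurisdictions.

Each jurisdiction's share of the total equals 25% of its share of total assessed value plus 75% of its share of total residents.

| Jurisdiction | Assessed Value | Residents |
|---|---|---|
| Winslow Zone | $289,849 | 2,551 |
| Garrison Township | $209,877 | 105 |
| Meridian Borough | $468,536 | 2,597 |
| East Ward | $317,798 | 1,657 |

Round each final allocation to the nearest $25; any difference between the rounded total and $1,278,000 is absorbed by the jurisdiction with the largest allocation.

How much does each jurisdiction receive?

Totals — assessed value 1,286,060, residents 6,910.
Blended shares (25% assessed value + 75% residents): Winslow Zone 0.3332; Garrison Township 0.0522; Meridian Borough 0.3730; East Ward 0.2416.
Raw shares: Winslow Zone 425,862.46; Garrison Township 66,705.18; Meridian Borough 476,634.99; East Ward 308,797.38.
At nearest $25: Winslow Zone $425,850; Garrison Township $66,700; Meridian Borough $476,625; East Ward $308,800. Sum = $1,277,975.
Difference $1,278,000 − $1,277,975 = +$25 applied to largest allocation (Meridian Borough): Meridian Borough becomes $476,650.

Winslow Zone: $425,850 | Garrison Township: $66,700 | Meridian Borough: $476,650 | East Ward: $308,800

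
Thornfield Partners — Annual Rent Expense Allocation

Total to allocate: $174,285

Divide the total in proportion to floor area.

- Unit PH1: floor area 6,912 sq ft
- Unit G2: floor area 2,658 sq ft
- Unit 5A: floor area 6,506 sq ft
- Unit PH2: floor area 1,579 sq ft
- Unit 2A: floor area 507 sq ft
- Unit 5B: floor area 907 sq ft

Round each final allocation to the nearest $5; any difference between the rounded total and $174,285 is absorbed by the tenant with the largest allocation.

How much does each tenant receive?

Total floor area = 19,069.
Unrounded shares: Unit PH1 6,912/19,069 × $174,285 = 63,173.63; Unit G2 2,658/19,069 × $174,285 = 24,293.33; Unit 5A 6,506/19,069 × $174,285 = 59,462.91; Unit PH2 1,579/19,069 × $174,285 = 14,431.59; Unit 2A 507/19,069 × $174,285 = 4,633.83; Unit 5B 907/19,069 × $174,285 = 8,289.71.
After rounding ($5): Unit PH1 $63,175; Unit G2 $24,295; Unit 5A $59,465; Unit PH2 $14,430; Unit 2A $4,635; Unit 5B $8,290. Sum = $174,290.
Difference $174,285 − $174,290 = −$5 applied to largest allocation (Unit PH1): Unit PH1 becomes $63,170.

Unit PH1: $63,170 · Unit G2: $24,295 · Unit 5A: $59,465 · Unit PH2: $14,430 · Unit 2A: $4,635 · Unit 5B: $8,290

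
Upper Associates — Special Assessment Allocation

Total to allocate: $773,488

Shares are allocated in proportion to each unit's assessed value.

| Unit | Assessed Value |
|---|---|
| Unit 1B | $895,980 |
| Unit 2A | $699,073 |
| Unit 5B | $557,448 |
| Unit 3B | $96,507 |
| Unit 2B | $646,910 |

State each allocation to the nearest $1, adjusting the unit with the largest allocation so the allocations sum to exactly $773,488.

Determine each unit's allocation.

Assessed value total: 2,895,918.
Unrounded shares: Unit 1B 895,980/2,895,918 × $773,488 = 239,312.64; Unit 2A 699,073/2,895,918 × $773,488 = 186,719.57; Unit 5B 557,448/2,895,918 × $773,488 = 148,892.11; Unit 3B 96,507/2,895,918 × $773,488 = 25,776.63; Unit 2B 646,910/2,895,918 × $773,488 = 172,787.05.
After rounding ($1): Unit 1B $239,313; Unit 2A $186,720; Unit 5B $148,892; Unit 3B $25,777; Unit 2B $172,787. Sum = $773,489.
Difference $773,488 − $773,489 = −$1 applied to largest allocation (Unit 1B): Unit 1B becomes $239,312.

Unit 1B: $239,312; Unit 2A: $186,720; Unit 5B: $148,892; Unit 3B: $25,777; Unit 2B: $172,787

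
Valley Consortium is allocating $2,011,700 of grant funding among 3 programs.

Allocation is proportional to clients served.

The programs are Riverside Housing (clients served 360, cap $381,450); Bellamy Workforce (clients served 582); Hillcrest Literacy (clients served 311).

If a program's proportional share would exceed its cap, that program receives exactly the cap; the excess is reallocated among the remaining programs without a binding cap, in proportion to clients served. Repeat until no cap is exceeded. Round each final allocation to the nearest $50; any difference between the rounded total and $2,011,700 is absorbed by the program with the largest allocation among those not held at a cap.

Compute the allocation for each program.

Riverside Housing: $381,450 | Bellamy Workforce: $1,062,500 | Hillcrest Literacy: $567,750

Combined clients served = 1,253.
Pro-rata shares before constraints: Riverside Housing 577,982.44; Bellamy Workforce 934,404.95; Hillcrest Literacy 499,312.61.
Capped: Riverside Housing ($381,450); residual $1,630,250 reallocated over remaining clients served 893.
Remaining shares: Bellamy Workforce 1,062,492.16 → $1,062,500; Hillcrest Literacy 567,757.84 → $567,750.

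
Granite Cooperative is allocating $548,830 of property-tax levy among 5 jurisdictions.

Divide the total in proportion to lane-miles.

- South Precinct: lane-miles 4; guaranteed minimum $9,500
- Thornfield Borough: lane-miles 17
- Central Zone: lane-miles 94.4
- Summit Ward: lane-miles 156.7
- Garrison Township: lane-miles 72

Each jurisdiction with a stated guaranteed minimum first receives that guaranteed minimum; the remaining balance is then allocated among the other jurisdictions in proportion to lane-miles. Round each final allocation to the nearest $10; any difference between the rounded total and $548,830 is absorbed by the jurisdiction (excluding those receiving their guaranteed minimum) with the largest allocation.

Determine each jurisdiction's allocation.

Minimums first: South Precinct $9,500. Balance $539,330.
Balance split over remaining lane-miles 340.1: Thornfield Borough 26,958.57 → $26,960; Central Zone 149,699.36 → $149,700; Summit Ward 248,494.59 → $248,490; Garrison Township 114,177.48 → $114,180.

South Precinct: $9,500; Thornfield Borough: $26,960; Central Zone: $149,700; Summit Ward: $248,490; Garrison Township: $114,180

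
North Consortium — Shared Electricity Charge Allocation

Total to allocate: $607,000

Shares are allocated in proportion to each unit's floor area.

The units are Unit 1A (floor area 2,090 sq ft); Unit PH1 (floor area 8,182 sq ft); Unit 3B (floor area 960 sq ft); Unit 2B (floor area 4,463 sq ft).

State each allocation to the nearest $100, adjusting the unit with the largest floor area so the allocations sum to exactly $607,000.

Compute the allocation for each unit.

Combined floor area = 15,695.
Proportional shares: Unit 1A 2,090/15,695 × $607,000 = 80,830.20; Unit PH1 8,182/15,695 × $607,000 = 316,436.70; Unit 3B 960/15,695 × $607,000 = 37,127.75; Unit 2B 4,463/15,695 × $607,000 = 172,605.35.
After rounding ($100): Unit 1A $80,800; Unit PH1 $316,400; Unit 3B $37,100; Unit 2B $172,600. Sum = $606,900.
Difference $607,000 − $606,900 = +$100 applied to largest floor area (Unit PH1): Unit PH1 becomes $316,500.

Unit 1A: $80,800 | Unit PH1: $316,500 | Unit 3B: $37,100 | Unit 2B: $172,600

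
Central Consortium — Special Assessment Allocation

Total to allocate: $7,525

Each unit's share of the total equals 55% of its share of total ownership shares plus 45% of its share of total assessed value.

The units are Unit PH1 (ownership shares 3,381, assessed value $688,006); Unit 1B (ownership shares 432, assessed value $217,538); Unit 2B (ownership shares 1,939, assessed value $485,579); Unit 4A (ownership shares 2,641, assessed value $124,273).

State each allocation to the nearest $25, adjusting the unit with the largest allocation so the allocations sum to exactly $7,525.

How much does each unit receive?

Unit PH1: $3,200 · Unit 1B: $700 · Unit 2B: $2,050 · Unit 4A: $1,575

Totals — ownership shares 8,393, assessed value 1,515,396.
Combined weights (55% ownership shares + 45% assessed value): Unit PH1 0.4259; Unit 1B 0.0929; Unit 2B 0.2713; Unit 4A 0.2100.
Pro-rata amounts: Unit PH1 3,204.63; Unit 1B 699.13; Unit 2B 2,041.22; Unit 4A 1,580.02.
At nearest $25: Unit PH1 $3,200; Unit 1B $700; Unit 2B $2,050; Unit 4A $1,575. Sum = $7,525.
No rounding difference to absorb.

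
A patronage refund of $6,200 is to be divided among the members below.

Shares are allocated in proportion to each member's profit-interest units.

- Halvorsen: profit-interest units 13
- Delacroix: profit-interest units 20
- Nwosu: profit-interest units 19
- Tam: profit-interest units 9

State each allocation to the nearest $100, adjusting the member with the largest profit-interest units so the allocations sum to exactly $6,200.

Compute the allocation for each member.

Combined profit-interest units = 13 + 20 + 19 + 9 = 61.
Proportional shares: Halvorsen 1,321.31; Delacroix 2,032.79; Nwosu 1,931.15; Tam 914.75.
After rounding ($100): Halvorsen $1,300; Delacroix $2,000; Nwosu $1,900; Tam $900. Sum = $6,100.
Difference $6,200 − $6,100 = +$100 applied to largest profit-interest units (Delacroix): Delacroix becomes $2,100.

Halvorsen: $1,300 · Delacroix: $2,100 · Nwosu: $1,900 · Tam: $900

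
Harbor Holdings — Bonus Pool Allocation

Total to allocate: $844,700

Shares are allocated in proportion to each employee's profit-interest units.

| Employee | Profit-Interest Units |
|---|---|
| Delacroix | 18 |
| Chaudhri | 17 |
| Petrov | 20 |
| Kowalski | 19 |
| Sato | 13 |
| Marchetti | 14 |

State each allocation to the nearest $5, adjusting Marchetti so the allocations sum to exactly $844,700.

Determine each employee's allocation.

Delacroix: $150,540 | Chaudhri: $142,175 | Petrov: $167,265 | Kowalski: $158,905 | Sato: $108,725 | Marchetti: $117,090

Profit-interest units total: 101.
Pro-rata amounts: Delacroix 18/101 × $844,700 = 150,540.59; Chaudhri 17/101 × $844,700 = 142,177.23; Petrov 20/101 × $844,700 = 167,267.33; Kowalski 19/101 × $844,700 = 158,903.96; Sato 13/101 × $844,700 = 108,723.76; Marchetti 14/101 × $844,700 = 117,087.13.
Rounded to nearest $5: Delacroix $150,540; Chaudhri $142,175; Petrov $167,265; Kowalski $158,905; Sato $108,725; Marchetti $117,085. Sum = $844,695.
Difference $844,700 − $844,695 = +$5 applied to Marchetti: Marchetti becomes $117,090.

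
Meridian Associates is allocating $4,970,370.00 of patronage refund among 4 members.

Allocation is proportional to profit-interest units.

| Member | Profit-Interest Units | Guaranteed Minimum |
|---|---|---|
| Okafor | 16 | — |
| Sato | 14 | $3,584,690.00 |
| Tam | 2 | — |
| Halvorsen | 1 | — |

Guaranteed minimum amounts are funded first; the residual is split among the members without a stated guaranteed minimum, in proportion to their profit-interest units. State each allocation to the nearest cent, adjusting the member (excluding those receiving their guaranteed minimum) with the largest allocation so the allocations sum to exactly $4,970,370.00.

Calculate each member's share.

Fund the minimums — Sato $3,584,690.00. Residual $1,385,680.00.
Residual split over remaining profit-interest units 19: Okafor 1,166,888.4211 → $1,166,888.42; Tam 145,861.0526 → $145,861.05; Halvorsen 72,930.5263 → $72,930.53.

Okafor: $1,166,888.42; Sato: $3,584,690.00; Tam: $145,861.05; Halvorsen: $72,930.53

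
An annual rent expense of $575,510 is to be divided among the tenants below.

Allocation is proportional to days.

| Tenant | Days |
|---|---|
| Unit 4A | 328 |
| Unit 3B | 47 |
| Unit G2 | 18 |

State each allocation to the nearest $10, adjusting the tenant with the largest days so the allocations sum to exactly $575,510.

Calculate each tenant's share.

Unit 4A: $480,320 · Unit 3B: $68,830 · Unit G2: $26,360

Sum of days: 328 + 47 + 18 = 393.
Unrounded shares: Unit 4A 480,323.87; Unit 3B 68,826.90; Unit G2 26,359.24.
Rounded to nearest $10: Unit 4A $480,320; Unit 3B $68,830; Unit G2 $26,360. Sum = $575,510.
No rounding difference to absorb.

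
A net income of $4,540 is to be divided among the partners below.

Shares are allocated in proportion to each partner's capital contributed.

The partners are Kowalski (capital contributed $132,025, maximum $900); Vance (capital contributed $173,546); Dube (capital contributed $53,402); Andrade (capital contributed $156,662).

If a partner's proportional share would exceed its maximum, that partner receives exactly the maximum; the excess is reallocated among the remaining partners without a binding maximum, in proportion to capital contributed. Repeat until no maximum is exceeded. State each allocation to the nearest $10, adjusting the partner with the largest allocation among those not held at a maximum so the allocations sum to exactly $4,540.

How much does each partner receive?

Kowalski: $900 · Vance: $1,640 · Dube: $510 · Andrade: $1,490

Capital contributed total: 515,635.
Pro-rata shares before constraints: Kowalski 1,162.44; Vance 1,528.02; Dube 470.19; Andrade 1,379.36.
Cap binds for Kowalski ($900); residual $3,640 reallocated over remaining capital contributed 383,610.
Shares after redistribution: Vance 1,646.74 → $1,650; Dube 506.72 → $510; Andrade 1,486.53 → $1,490.
Rounding difference −$10 applied to Vance → $1,640.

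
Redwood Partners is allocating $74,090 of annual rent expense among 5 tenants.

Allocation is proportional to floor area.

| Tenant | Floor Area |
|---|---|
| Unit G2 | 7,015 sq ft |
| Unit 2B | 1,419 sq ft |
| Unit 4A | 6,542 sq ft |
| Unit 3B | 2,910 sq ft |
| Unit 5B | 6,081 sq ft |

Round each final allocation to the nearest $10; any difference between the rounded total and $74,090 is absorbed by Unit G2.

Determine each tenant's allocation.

Combined floor area = 23,967.
Proportional shares: Unit G2 7,015/23,967 × $74,090 = 21,685.71; Unit 2B 1,419/23,967 × $74,090 = 4,386.60; Unit 4A 6,542/23,967 × $74,090 = 20,223.51; Unit 3B 2,910/23,967 × $74,090 = 8,995.78; Unit 5B 6,081/23,967 × $74,090 = 18,798.40.
At nearest $10: Unit G2 $21,690; Unit 2B $4,390; Unit 4A $20,220; Unit 3B $9,000; Unit 5B $18,800. Sum = $74,100.
Difference $74,090 − $74,100 = −$10 applied to Unit G2: Unit G2 becomes $21,680.

Unit G2: $21,680; Unit 2B: $4,390; Unit 4A: $20,220; Unit 3B: $9,000; Unit 5B: $18,800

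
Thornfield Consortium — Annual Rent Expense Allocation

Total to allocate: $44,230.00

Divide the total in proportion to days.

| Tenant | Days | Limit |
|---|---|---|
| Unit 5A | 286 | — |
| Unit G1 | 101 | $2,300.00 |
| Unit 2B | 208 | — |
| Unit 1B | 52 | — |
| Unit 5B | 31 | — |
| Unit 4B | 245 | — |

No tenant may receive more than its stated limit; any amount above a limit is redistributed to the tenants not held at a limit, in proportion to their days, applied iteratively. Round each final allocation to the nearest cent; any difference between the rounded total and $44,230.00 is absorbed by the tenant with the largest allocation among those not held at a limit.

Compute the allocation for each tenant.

Sum of days: 923.
Proportional shares (ignoring caps): Unit 5A 13,705.0704; Unit G1 4,839.9025; Unit 2B 9,967.3239; Unit 1B 2,491.8310; Unit 5B 1,485.5146; Unit 4B 11,740.3575.
Cap binds for Unit G1 ($2,300.00); remaining pool $41,930.00 reallocated over remaining days 822.
Shares after redistribution: Unit 5A 14,588.7835 → $14,588.78; Unit 2B 10,610.0243 → $10,610.02; Unit 1B 2,652.5061 → $2,652.51; Unit 5B 1,581.3017 → $1,581.30; Unit 4B 12,497.3844 → $12,497.38.
Rounding difference +$0.01 applied to Unit 5A → $14,588.79.

Unit 5A: $14,588.79 | Unit G1: $2,300.00 | Unit 2B: $10,610.02 | Unit 1B: $2,652.51 | Unit 5B: $1,581.30 | Unit 4B: $12,497.38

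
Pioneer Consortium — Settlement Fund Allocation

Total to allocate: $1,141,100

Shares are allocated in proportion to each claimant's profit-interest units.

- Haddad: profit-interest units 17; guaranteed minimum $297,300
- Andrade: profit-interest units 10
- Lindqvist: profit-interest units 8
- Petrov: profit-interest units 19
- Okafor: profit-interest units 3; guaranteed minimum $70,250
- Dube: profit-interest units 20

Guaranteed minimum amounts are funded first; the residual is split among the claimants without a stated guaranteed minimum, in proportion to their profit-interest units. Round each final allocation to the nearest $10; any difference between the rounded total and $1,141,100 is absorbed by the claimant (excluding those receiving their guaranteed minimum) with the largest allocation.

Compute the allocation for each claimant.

Haddad: $297,300; Andrade: $135,710; Lindqvist: $108,570; Petrov: $257,850; Okafor: $70,250; Dube: $271,420

Fund the minimums — Haddad $297,300; Okafor $70,250. Residual $773,550.
Residual split over remaining profit-interest units 57: Andrade 135,710.53 → $135,710; Lindqvist 108,568.42 → $108,570; Petrov 257,850.00 → $257,850; Dube 271,421.05 → $271,420.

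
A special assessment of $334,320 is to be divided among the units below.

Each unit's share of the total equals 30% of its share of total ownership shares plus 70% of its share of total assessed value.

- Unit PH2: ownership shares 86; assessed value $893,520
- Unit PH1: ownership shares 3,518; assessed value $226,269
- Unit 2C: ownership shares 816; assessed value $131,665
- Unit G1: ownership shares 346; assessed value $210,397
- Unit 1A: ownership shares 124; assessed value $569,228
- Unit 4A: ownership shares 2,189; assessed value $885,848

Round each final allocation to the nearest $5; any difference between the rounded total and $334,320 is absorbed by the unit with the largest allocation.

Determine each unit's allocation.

Unit PH2: $72,905 · Unit PH1: $67,995 · Unit 2C: $22,125 · Unit G1: $21,780 · Unit 1A: $47,425 · Unit 4A: $102,090

Totals — ownership shares 7,079, assessed value 2,916,927.
Blended shares (30% ownership shares + 70% assessed value): Unit PH2 0.2181; Unit PH1 0.2034; Unit 2C 0.0662; Unit G1 0.0652; Unit 1A 0.1419; Unit 4A 0.3054.
Raw shares: Unit PH2 72,905.24; Unit PH1 67,996.87; Unit 2C 22,124.61; Unit G1 21,782.24; Unit 1A 47,425.80; Unit 4A 102,085.24.
After rounding ($5): Unit PH2 $72,905; Unit PH1 $67,995; Unit 2C $22,125; Unit G1 $21,780; Unit 1A $47,425; Unit 4A $102,085. Sum = $334,315.
Difference $334,320 − $334,315 = +$5 applied to largest allocation (Unit 4A): Unit 4A becomes $102,090.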